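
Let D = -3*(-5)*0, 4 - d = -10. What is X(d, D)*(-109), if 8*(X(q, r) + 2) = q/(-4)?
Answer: 4251/16 ≈ 265.69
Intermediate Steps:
d = 14 (d = 4 - 1*(-10) = 4 + 10 = 14)
D = 0 (D = 15*0 = 0)
X(q, r) = -2 - q/32 (X(q, r) = -2 + (q/(-4))/8 = -2 + (q*(-1/4))/8 = -2 + (-q/4)/8 = -2 - q/32)
X(d, D)*(-109) = (-2 - 1/32*14)*(-109) = (-2 - 7/16)*(-109) = -39/16*(-109) = 4251/16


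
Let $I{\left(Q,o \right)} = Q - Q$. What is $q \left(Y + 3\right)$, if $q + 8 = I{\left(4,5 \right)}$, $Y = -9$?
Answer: $48$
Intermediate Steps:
$I{\left(Q,o \right)} = 0$
$q = -8$ ($q = -8 + 0 = -8$)
$q \left(Y + 3\right) = - 8 \left(-9 + 3\right) = \left(-8\right) \left(-6\right) = 48$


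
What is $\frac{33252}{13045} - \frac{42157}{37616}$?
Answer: $\frac{700869167}{490700720} \approx 1.4283$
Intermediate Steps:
$\frac{33252}{13045} - \frac{42157}{37616} = \frac{700869167}{490700720}$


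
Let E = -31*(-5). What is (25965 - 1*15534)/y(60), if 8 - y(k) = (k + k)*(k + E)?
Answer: -10431/25792 ≈ -0.40443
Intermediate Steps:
E = 155
y(k) = 8 - 2*k*(155 + k) (y(k) = 8 - (k + k)*(k + 155) = 8 - 2*k*(155 + k))
(25965 - 1*15534)/y(60) = (25965 - 1*15534)/(8 - 310*60 - 2*60**2) = (25965 - 15534)/(8 - 18600 - 2*3600) = 10431/(8 - 18600 - 7200) = 10431/(-25792) = 10431*(-1/25792) = -10431/25792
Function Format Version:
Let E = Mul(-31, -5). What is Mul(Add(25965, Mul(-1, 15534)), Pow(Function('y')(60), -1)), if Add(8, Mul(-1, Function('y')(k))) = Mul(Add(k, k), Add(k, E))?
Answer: Rational(-10431, 25792) ≈ -0.40443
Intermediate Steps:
E = 155
Function('y')(k) = Add(8, Mul(-2, k, Add(155, k))) (Function('y')(k) = Add(8, Mul(-1, Mul(Add(k, k), Add(k, 155)))) = Add(8, Mul(-1, Mul(Mul(2, k), Add(155, k)))) = Add(8, Mul(-1, Mul(2, k, Add(155, k)))) = Add(8, Mul(-2, k, Add(155, k))))
Mul(Add(25965, Mul(-1, 15534)), Pow(Function('y')(60), -1)) = Mul(Add(25965, Mul(-1, 15534)), Pow(Add(8, Mul(-310, 60), Mul(-2, Pow(60, 2))), -1)) = Mul(Add(25965, -15534), Pow(Add(8, -18600, Mul(-2, 3600)), -1)) = Mul(10431, Pow(Add(8, -18600, -7200), -1)) = Mul(10431, Pow(-25792, -1)) = Mul(10431, Rational(-1, 25792)) = Rational(-10431, 25792)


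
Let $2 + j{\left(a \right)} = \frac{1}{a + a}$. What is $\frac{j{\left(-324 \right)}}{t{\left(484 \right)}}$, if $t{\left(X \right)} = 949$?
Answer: $- \frac{1297}{614952} \approx -0.0021091$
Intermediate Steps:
$j{\left(a \right)} = -2 + \frac{1}{2 a}$ ($j{\left(a \right)} = -2 + \frac{1}{a + a} = -2 + \frac{1}{2 a}$)
$\frac{j{\left(-324 \right)}}{t{\left(484 \right)}} = \frac{-2 + \frac{1}{2 \left(-324\right)}}{949} = \left(-2 + \frac{1}{2} \left(- \frac{1}{324}\right)\right) \frac{1}{949} = \left(-2 - \frac{1}{648}\right) \frac{1}{949} = \left(- \frac{1297}{648}\right) \frac{1}{949} = - \frac{1297}{614952}$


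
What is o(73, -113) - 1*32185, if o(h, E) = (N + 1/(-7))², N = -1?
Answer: -1577001/49 ≈ -32184.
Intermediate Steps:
o(h, E) = 64/49 (o(h, E) = (-1 + 1/(-7))² = (-1 - ⅐)² = (-8/7)² = 64/49)
o(73, -113) - 1*32185 = 64/49 - 1*32185 = 64/49 - 32185 = -1577001/49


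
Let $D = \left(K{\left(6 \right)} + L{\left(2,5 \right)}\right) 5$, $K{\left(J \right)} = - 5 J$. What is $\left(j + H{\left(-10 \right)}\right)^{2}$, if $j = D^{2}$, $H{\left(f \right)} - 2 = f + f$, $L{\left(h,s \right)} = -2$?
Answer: $654438724$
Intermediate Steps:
$H{\left(f \right)} = 2 + 2 f$ ($H{\left(f \right)} = 2 + \left(f + f\right) = 2 + 2 f$)
$D = -160$ ($D = \left(\left(-5\right) 6 - 2\right) 5 = \left(-30 - 2\right) 5 = \left(-32\right) 5 = -160$)
$j = 25600$ ($j = \left(-160\right)^{2} = 25600$)
$\left(j + H{\left(-10 \right)}\right)^{2} = \left(25600 + \left(2 + 2 \left(-10\right)\right)\right)^{2} = \left(25600 + \left(2 - 20\right)\right)^{2} = \left(25600 - 18\right)^{2} = 25582^{2} = 654438724$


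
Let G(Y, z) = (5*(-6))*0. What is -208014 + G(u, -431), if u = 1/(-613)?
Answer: -208014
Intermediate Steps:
u = -1/613 ≈ -0.0016313
G(Y, z) = 0 (G(Y, z) = -30*0 = 0)
-208014 + G(u, -431) = -208014 + 0 = -208014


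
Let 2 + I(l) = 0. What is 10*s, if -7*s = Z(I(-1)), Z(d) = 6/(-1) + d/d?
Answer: 50/7 ≈ 7.1429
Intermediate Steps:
I(l) = -2 (I(l) = -2 + 0 = -2)
Z(d) = -5 (Z(d) = 6*(-1) + 1 = -6 + 1 = -5)
s = 5/7 (s = -1/7*(-5) = 5/7 ≈ 0.71429)
10*s = 10*(5/7) = 50/7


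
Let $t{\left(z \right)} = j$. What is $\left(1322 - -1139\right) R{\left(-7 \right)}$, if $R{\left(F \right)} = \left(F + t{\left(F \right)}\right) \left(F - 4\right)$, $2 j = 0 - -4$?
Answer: $135355$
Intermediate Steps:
$j = 2$ ($j = \frac{0 - -4}{2} = \frac{0 + 4}{2} = \frac{1}{2} \cdot 4 = 2$)
$t{\left(z \right)} = 2$
$R{\left(F \right)} = \left(-4 + F\right) \left(2 + F\right)$ ($R{\left(F \right)} = \left(F + 2\right) \left(F - 4\right) = \left(2 + F\right) \left(-4 + F\right) = \left(-4 + F\right) \left(2 + F\right)$)
$\left(1322 - -1139\right) R{\left(-7 \right)} = \left(1322 - -1139\right) \left(-8 + \left(-7\right)^{2} - -14\right) = \left(1322 + 1139\right) \left(-8 + 49 + 14\right) = 2461 \cdot 55 = 135355$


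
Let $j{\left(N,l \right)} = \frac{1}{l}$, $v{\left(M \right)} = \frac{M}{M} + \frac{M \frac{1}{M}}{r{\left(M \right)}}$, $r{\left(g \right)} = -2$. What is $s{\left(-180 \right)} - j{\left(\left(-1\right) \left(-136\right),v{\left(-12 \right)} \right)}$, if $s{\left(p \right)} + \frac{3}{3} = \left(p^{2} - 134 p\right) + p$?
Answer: $56337$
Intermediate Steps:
$v{\left(M \right)} = \frac{1}{2}$ ($v{\left(M \right)} = \frac{M}{M} + \frac{M \frac{1}{M}}{-2} = 1 + 1 \left(- \frac{1}{2}\right) = 1 - \frac{1}{2} = \frac{1}{2}$)
$s{\left(p \right)} = -1 + p^{2} - 133 p$ ($s{\left(p \right)} = -1 + \left(\left(p^{2} - 134 p\right) + p\right) = -1 + \left(p^{2} - 133 p\right) = -1 + p^{2} - 133 p$)
$s{\left(-180 \right)} - j{\left(\left(-1\right) \left(-136\right),v{\left(-12 \right)} \right)} = \left(-1 + \left(-180\right)^{2} - -23940\right) - \frac{1}{\frac{1}{2}} = \left(-1 + 32400 + 23940\right) - 2 = 56339 - 2 = 56337$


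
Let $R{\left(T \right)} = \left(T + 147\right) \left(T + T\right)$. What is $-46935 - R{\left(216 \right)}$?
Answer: $-203751$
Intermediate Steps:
$R{\left(T \right)} = 2 T \left(147 + T\right)$ ($R{\left(T \right)} = \left(147 + T\right) 2 T = 2 T \left(147 + T\right)$)
$-46935 - R{\left(216 \right)} = -46935 - 2 \cdot 216 \left(147 + 216\right) = -46935 - 2 \cdot 216 \cdot 363 = -46935 - 156816 = -203751$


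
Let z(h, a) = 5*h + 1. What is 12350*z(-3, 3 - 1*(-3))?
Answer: -172900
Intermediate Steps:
z(h, a) = 1 + 5*h
12350*z(-3, 3 - 1*(-3)) = 12350*(1 + 5*(-3)) = 12350*(1 - 15) = 12350*(-14) = -172900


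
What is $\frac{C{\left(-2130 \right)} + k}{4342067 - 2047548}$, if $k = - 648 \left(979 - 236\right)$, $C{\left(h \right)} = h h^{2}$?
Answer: $- \frac{9664078464}{2294519} \approx -4211.8$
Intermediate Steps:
$C{\left(h \right)} = h^{3}$
$k = -481464$ ($k = \left(-648\right) 743 = -481464$)
$\frac{C{\left(-2130 \right)} + k}{4342067 - 2047548} = \frac{\left(-2130\right)^{3} - 481464}{4342067 - 2047548} = \frac{-9663597000 - 481464}{2294519} = \left(-9664078464\right) \frac{1}{2294519} = - \frac{9664078464}{2294519}$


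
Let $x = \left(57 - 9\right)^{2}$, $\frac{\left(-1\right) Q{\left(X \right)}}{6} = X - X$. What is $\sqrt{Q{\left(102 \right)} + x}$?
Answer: $48$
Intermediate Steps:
$Q{\left(X \right)} = 0$ ($Q{\left(X \right)} = - 6 \left(X - X\right) = \left(-6\right) 0 = 0$)
$x = 2304$ ($x = 48^{2} = 2304$)
$\sqrt{Q{\left(102 \right)} + x} = \sqrt{0 + 2304} = \sqrt{2304} = 48$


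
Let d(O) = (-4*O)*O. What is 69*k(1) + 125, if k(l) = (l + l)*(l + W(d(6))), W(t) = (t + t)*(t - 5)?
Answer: 5922119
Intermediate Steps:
d(O) = -4*O²
W(t) = 2*t*(-5 + t) (W(t) = (2*t)*(-5 + t) = 2*t*(-5 + t))
k(l) = 2*l*(42912 + l) (k(l) = (l + l)*(l + 2*(-4*6²)*(-5 - 4*6²)) = (2*l)*(l + 2*(-4*36)*(-5 - 4*36)) = (2*l)*(l + 2*(-144)*(-5 - 144)) = (2*l)*(l + 2*(-144)*(-149)) = (2*l)*(l + 42912) = (2*l)*(42912 + l) = 2*l*(42912 + l))
69*k(1) + 125 = 69*(2*1*(42912 + 1)) + 125 = 69*(2*1*42913) + 125 = 69*85826 + 125 = 5921994 + 125 = 5922119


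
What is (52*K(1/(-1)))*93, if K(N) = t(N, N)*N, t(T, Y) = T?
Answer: 4836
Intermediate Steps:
K(N) = N² (K(N) = N*N = N²)
(52*K(1/(-1)))*93 = (52*(1/(-1))²)*93 = (52*(-1)²)*93 = (52*1)*93 = 52*93 = 4836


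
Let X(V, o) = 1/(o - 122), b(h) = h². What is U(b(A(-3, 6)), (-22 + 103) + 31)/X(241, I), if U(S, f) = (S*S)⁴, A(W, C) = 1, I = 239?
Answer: 117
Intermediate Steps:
X(V, o) = 1/(-122 + o)
U(S, f) = S⁸ (U(S, f) = (S²)⁴ = S⁸)
U(b(A(-3, 6)), (-22 + 103) + 31)/X(241, I) = (1²)⁸/(1/(-122 + 239)) = 1⁸/(1/117) = 1/(1/117) = 1*117 = 117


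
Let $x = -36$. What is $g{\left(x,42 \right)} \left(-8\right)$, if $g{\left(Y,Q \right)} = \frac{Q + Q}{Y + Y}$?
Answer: $\frac{28}{3} \approx 9.3333$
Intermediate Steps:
$g{\left(Y,Q \right)} = \frac{Q}{Y}$ ($g{\left(Y,Q \right)} = \frac{2 Q}{2 Y} = 2 Q \frac{1}{2 Y} = \frac{Q}{Y}$)
$g{\left(x,42 \right)} \left(-8\right) = \frac{42}{-36} \left(-8\right) = 42 \left(- \frac{1}{36}\right) \left(-8\right) = \left(- \frac{7}{6}\right) \left(-8\right) = \frac{28}{3}$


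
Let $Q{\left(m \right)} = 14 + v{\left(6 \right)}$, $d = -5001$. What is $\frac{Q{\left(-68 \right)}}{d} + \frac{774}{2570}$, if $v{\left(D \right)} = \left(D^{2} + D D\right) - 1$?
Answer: $\frac{1826162}{6426285} \approx 0.28417$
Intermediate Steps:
$v{\left(D \right)} = -1 + 2 D^{2}$ ($v{\left(D \right)} = \left(D^{2} + D^{2}\right) - 1 = 2 D^{2} - 1 = -1 + 2 D^{2}$)
$Q{\left(m \right)} = 85$ ($Q{\left(m \right)} = 14 - \left(1 - 2 \cdot 6^{2}\right) = 14 + \left(-1 + 2 \cdot 36\right) = 14 + \left(-1 + 72\right) = 14 + 71 = 85$)
$\frac{Q{\left(-68 \right)}}{d} + \frac{774}{2570} = \frac{85}{-5001} + \frac{774}{2570} = 85 \left(- \frac{1}{5001}\right) + 774 \cdot \frac{1}{2570} = - \frac{85}{5001} + \frac{387}{1285} = \frac{1826162}{6426285}$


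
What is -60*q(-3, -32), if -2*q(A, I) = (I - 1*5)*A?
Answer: 3330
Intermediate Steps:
q(A, I) = -A*(-5 + I)/2 (q(A, I) = -(I - 1*5)*A/2 = -(I - 5)*A/2 = -(-5 + I)*A/2 = -A*(-5 + I)/2)
-60*q(-3, -32) = -30*(-3)*(5 - 1*(-32)) = -30*(-3)*(5 + 32) = -30*(-3)*37 = -60*(-111/2) = 3330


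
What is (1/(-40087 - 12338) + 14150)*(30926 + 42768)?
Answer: 54667222418806/52425 ≈ 1.0428e+9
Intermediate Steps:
(1/(-40087 - 12338) + 14150)*(30926 + 42768) = (1/(-52425) + 14150)*73694 = (-1/52425 + 14150)*73694 = (741813749/52425)*73694 = 54667222418806/52425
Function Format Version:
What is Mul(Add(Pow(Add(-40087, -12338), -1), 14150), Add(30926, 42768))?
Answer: Rational(54667222418806, 52425) ≈ 1.0428e+9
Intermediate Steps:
Mul(Add(Pow(Add(-40087, -12338), -1), 14150), Add(30926, 42768)) = Mul(Add(Pow(-52425, -1), 14150), 73694) = Mul(Add(Rational(-1, 52425), 14150), 73694) = Mul(Rational(741813749, 52425), 73694) = Rational(54667222418806, 52425)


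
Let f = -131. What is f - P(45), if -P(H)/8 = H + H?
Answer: 589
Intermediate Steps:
P(H) = -16*H (P(H) = -8*(H + H) = -16*H)
f - P(45) = -131 - (-16)*45 = -131 - 1*(-720) = -131 + 720 = 589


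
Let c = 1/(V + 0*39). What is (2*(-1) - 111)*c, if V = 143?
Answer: -113/143 ≈ -0.79021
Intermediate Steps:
c = 1/143 (c = 1/(143 + 0*39) = 1/(143 + 0) = 1/143 ≈ 0.0069930)
(2*(-1) - 111)*c = (2*(-1) - 111)*(1/143) = (-2 - 111)*(1/143) = -113*1/143 = -113/143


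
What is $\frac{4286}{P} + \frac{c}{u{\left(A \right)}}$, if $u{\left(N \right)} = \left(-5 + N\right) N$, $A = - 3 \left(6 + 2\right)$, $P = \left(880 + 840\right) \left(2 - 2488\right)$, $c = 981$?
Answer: $\frac{10915871}{7750105} \approx 1.4085$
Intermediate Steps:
$P = -4275920$ ($P = 1720 \left(-2486\right) = -4275920$)
$A = -24$ ($A = \left(-3\right) 8 = -24$)
$u{\left(N \right)} = N \left(-5 + N\right)$
$\frac{4286}{P} + \frac{c}{u{\left(A \right)}} = \frac{4286}{-4275920} + \frac{981}{\left(-24\right) \left(-5 - 24\right)} = 4286 \left(- \frac{1}{4275920}\right) + \frac{981}{\left(-24\right) \left(-29\right)} = - \frac{2143}{2137960} + \frac{981}{696} = - \frac{2143}{2137960} + 981 \cdot \frac{1}{696} = - \frac{2143}{2137960} + \frac{327}{232} = \frac{10915871}{7750105}$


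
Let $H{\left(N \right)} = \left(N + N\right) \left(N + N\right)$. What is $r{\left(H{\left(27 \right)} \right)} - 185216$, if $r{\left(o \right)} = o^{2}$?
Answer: $8317840$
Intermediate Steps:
$H{\left(N \right)} = 4 N^{2}$ ($H{\left(N \right)} = 2 N 2 N = 4 N^{2}$)
$r{\left(H{\left(27 \right)} \right)} - 185216 = \left(4 \cdot 27^{2}\right)^{2} - 185216 = \left(4 \cdot 729\right)^{2} - 185216 = 2916^{2} - 185216 = 8503056 - 185216 = 8317840$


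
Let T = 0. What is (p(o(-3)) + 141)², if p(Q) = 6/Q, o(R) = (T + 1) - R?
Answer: 81225/4 ≈ 20306.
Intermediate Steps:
o(R) = 1 - R (o(R) = (0 + 1) - R = 1 - R)
(p(o(-3)) + 141)² = (6/(1 - 1*(-3)) + 141)² = (6/(1 + 3) + 141)² = (6/4 + 141)² = (6*(¼) + 141)² = (3/2 + 141)² = (285/2)² = 81225/4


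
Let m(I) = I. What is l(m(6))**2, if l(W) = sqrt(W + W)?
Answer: 12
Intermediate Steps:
l(W) = sqrt(2)*sqrt(W) (l(W) = sqrt(2*W) = sqrt(2)*sqrt(W))
l(m(6))**2 = (sqrt(2)*sqrt(6))**2 = (2*sqrt(3))**2 = 12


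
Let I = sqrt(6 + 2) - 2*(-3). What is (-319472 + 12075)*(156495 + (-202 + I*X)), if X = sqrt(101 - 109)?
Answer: -48043999321 - 2459176*I - 3688764*I*sqrt(2) ≈ -4.8044e+10 - 7.6759e+6*I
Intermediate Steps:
X = 2*I*sqrt(2) (X = sqrt(-8) = 2*I*sqrt(2) ≈ 2.8284*I)
I = 6 + 2*sqrt(2) (I = sqrt(8) + 6 = 2*sqrt(2) + 6 = 6 + 2*sqrt(2) ≈ 8.8284)
(-319472 + 12075)*(156495 + (-202 + I*X)) = (-319472 + 12075)*(156495 + (-202 + (6 + 2*sqrt(2))*(2*I*sqrt(2)))) = -307397*(156495 + (-202 + 2*I*sqrt(2)*(6 + 2*sqrt(2)))) = -307397*(156293 + 2*I*sqrt(2)*(6 + 2*sqrt(2))) = -48043999321 - 614794*I*sqrt(2)*(6 + 2*sqrt(2))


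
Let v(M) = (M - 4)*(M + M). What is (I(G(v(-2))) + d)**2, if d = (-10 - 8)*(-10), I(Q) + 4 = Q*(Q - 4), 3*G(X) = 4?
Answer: 2408704/81 ≈ 29737.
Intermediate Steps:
v(M) = 2*M*(-4 + M) (v(M) = (-4 + M)*(2*M) = 2*M*(-4 + M))
G(X) = 4/3 (G(X) = (1/3)*4 = 4/3)
I(Q) = -4 + Q*(-4 + Q) (I(Q) = -4 + Q*(Q - 4) = -4 + Q*(-4 + Q))
d = 180 (d = -18*(-10) = 180)
(I(G(v(-2))) + d)**2 = ((-4 + (4/3)**2 - 4*4/3) + 180)**2 = ((-4 + 16/9 - 16/3) + 180)**2 = (-68/9 + 180)**2 = (1552/9)**2 = 2408704/81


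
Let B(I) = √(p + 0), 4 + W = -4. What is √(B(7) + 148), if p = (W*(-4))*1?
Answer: 2*√(37 + √2) ≈ 12.396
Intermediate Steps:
W = -8 (W = -4 - 4 = -8)
p = 32 (p = -8*(-4)*1 = 32*1 = 32)
B(I) = 4*√2 (B(I) = √(32 + 0) = √32 = 4*√2)
√(B(7) + 148) = √(4*√2 + 148) = √(148 + 4*√2)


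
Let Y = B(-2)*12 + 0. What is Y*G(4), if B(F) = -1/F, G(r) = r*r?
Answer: 96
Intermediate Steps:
G(r) = r**2
Y = 6 (Y = -1/(-2)*12 + 0 = -1*(-1/2)*12 + 0 = (1/2)*12 + 0 = 6 + 0 = 6)
Y*G(4) = 6*4**2 = 6*16 = 96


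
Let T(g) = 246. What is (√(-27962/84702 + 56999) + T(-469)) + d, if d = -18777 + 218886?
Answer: 200355 + 2*√25558306185117/42351 ≈ 2.0059e+5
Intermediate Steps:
d = 200109
(√(-27962/84702 + 56999) + T(-469)) + d = (√(-27962/84702 + 56999) + 246) + 200109 = (√(-27962*1/84702 + 56999) + 246) + 200109 = (√(-13981/42351 + 56999) + 246) + 200109 = (√(2413950668/42351) + 246) + 200109 = (2*√25558306185117/42351 + 246) + 200109 = (246 + 2*√25558306185117/42351) + 200109 = 200355 + 2*√25558306185117/42351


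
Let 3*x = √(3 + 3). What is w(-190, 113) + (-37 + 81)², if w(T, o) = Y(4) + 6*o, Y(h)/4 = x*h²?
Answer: 2614 + 64*√6/3 ≈ 2666.3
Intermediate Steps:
x = √6/3 (x = √(3 + 3)/3 = √6/3 ≈ 0.81650)
Y(h) = 4*√6*h²/3 (Y(h) = 4*((√6/3)*h²) = 4*(√6*h²/3) = 4*√6*h²/3)
w(T, o) = 6*o + 64*√6/3 (w(T, o) = (4/3)*√6*4² + 6*o = (4/3)*√6*16 + 6*o = 64*√6/3 + 6*o = 6*o + 64*√6/3)
w(-190, 113) + (-37 + 81)² = (6*113 + 64*√6/3) + (-37 + 81)² = (678 + 64*√6/3) + 44² = (678 + 64*√6/3) + 1936 = 2614 + 64*√6/3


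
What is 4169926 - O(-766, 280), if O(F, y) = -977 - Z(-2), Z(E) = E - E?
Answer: 4170903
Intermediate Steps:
Z(E) = 0
O(F, y) = -977 (O(F, y) = -977 - 1*0 = -977 + 0 = -977)
4169926 - O(-766, 280) = 4169926 - 1*(-977) = 4169926 + 977 = 4170903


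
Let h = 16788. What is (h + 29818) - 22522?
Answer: 24084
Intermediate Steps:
(h + 29818) - 22522 = (16788 + 29818) - 22522 = 46606 - 22522 = 24084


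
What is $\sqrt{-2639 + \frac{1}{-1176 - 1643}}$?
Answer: $\frac{i \sqrt{20971505098}}{2819} \approx 51.371 i$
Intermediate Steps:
$\sqrt{-2639 + \frac{1}{-1176 - 1643}} = \sqrt{-2639 + \frac{1}{-2819}} = \sqrt{-2639 - \frac{1}{2819}} = \sqrt{- \frac{7439342}{2819}} = \frac{i \sqrt{20971505098}}{2819}$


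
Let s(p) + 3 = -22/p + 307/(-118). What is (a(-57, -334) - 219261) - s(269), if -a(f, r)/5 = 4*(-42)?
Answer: -6932938977/31742 ≈ -2.1842e+5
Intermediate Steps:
a(f, r) = 840 (a(f, r) = -20*(-42) = -5*(-168) = 840)
s(p) = -661/118 - 22/p (s(p) = -3 + (-22/p + 307/(-118)) = -3 + (-22/p + 307*(-1/118)) = -3 + (-22/p - 307/118) = -3 + (-307/118 - 22/p) = -661/118 - 22/p)
(a(-57, -334) - 219261) - s(269) = (840 - 219261) - (-661/118 - 22/269) = -218421 - (-661/118 - 22*1/269) = -218421 - (-661/118 - 22/269) = -218421 - 1*(-180405/31742) = -218421 + 180405/31742 = -6932938977/31742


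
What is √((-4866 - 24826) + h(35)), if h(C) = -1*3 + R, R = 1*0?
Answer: I*√29695 ≈ 172.32*I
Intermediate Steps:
R = 0
h(C) = -3 (h(C) = -1*3 + 0 = -3 + 0 = -3)
√((-4866 - 24826) + h(35)) = √((-4866 - 24826) - 3) = √(-29692 - 3) = √(-29695) = I*√29695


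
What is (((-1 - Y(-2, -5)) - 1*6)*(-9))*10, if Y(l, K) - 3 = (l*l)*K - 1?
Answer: -990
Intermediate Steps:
Y(l, K) = 2 + K*l**2 (Y(l, K) = 3 + ((l*l)*K - 1) = 3 + (l**2*K - 1) = 3 + (K*l**2 - 1) = 3 + (-1 + K*l**2) = 2 + K*l**2)
(((-1 - Y(-2, -5)) - 1*6)*(-9))*10 = (((-1 - (2 - 5*(-2)**2)) - 1*6)*(-9))*10 = (((-1 - (2 - 5*4)) - 6)*(-9))*10 = (((-1 - (2 - 20)) - 6)*(-9))*10 = (((-1 - 1*(-18)) - 6)*(-9))*10 = (((-1 + 18) - 6)*(-9))*10 = ((17 - 6)*(-9))*10 = (11*(-9))*10 = -99*10 = -990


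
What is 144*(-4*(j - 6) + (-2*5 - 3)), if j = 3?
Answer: -144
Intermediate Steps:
144*(-4*(j - 6) + (-2*5 - 3)) = 144*(-4*(3 - 6) + (-2*5 - 3)) = 144*(-4*(-3) + (-10 - 3)) = 144*(12 - 13) = 144*(-1) = -144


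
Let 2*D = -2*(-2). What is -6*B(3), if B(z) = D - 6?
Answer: 24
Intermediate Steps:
D = 2 (D = (-2*(-2))/2 = (½)*4 = 2)
B(z) = -4 (B(z) = 2 - 6 = -4)
-6*B(3) = -6*(-4) = 24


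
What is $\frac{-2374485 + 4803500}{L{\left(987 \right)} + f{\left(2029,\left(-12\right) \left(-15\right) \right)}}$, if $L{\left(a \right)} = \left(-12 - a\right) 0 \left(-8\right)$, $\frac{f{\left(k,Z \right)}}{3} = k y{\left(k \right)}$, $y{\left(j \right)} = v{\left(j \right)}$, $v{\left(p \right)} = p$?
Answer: $\frac{2429015}{12350523} \approx 0.19667$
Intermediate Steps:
$y{\left(j \right)} = j$
$f{\left(k,Z \right)} = 3 k^{2}$ ($f{\left(k,Z \right)} = 3 k k = 3 k^{2}$)
$L{\left(a \right)} = 0$ ($L{\left(a \right)} = 0 \left(-8\right) = 0$)
$\frac{-2374485 + 4803500}{L{\left(987 \right)} + f{\left(2029,\left(-12\right) \left(-15\right) \right)}} = \frac{-2374485 + 4803500}{0 + 3 \cdot 2029^{2}} = \frac{2429015}{0 + 3 \cdot 4116841} = \frac{2429015}{0 + 12350523} = \frac{2429015}{12350523}$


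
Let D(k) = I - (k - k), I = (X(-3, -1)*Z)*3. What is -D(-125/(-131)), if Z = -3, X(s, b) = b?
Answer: -9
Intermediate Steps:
I = 9 (I = -1*(-3)*3 = 3*3 = 9)
D(k) = 9 (D(k) = 9 - (k - k) = 9 - 1*0 = 9 + 0 = 9)
-D(-125/(-131)) = -1*9 = -9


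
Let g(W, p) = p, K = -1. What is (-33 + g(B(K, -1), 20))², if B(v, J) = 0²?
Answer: 169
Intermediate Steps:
B(v, J) = 0
(-33 + g(B(K, -1), 20))² = (-33 + 20)² = (-13)² = 169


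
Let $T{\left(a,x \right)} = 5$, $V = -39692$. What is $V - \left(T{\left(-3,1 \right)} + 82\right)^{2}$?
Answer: $-47261$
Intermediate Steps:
$V - \left(T{\left(-3,1 \right)} + 82\right)^{2} = -39692 - \left(5 + 82\right)^{2} = -39692 - 87^{2} = -39692 - 7569 = -47261$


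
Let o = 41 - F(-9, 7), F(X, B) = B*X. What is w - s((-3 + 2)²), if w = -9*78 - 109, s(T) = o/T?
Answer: -915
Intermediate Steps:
o = 104 (o = 41 - 7*(-9) = 41 - 1*(-63) = 41 + 63 = 104)
s(T) = 104/T
w = -811 (w = -702 - 109 = -811)
w - s((-3 + 2)²) = -811 - 104/((-3 + 2)²) = -811 - 104/((-1)²) = -811 - 104/1 = -811 - 104 = -915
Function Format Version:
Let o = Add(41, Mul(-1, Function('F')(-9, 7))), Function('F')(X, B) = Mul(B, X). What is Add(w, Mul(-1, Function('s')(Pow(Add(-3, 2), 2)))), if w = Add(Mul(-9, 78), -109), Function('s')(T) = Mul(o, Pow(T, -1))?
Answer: -915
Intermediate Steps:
o = 104 (o = Add(41, Mul(-1, Mul(7, -9))) = Add(41, Mul(-1, -63)) = Add(41, 63) = 104)
Function('s')(T) = Mul(104, Pow(T, -1))
w = -811 (w = Add(-702, -109) = -811)
Add(w, Mul(-1, Function('s')(Pow(Add(-3, 2), 2)))) = Add(-811, Mul(-1, Mul(104, Pow(Pow(Add(-3, 2), 2), -1)))) = Add(-811, Mul(-1, Mul(104, Pow(Pow(-1, 2), -1)))) = Add(-811, Mul(-1, Mul(104, Pow(1, -1)))) = Add(-811, Mul(-1, Mul(104, 1))) = Add(-811, Mul(-1, 104)) = Add(-811, -104) = -915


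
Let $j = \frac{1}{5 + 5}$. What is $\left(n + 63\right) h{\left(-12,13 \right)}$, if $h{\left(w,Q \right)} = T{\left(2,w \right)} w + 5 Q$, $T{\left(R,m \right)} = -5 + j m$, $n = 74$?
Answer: $\frac{95489}{5} \approx 19098.0$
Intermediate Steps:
$j = \frac{1}{10} \approx 0.1$
$T{\left(R,m \right)} = -5 + \frac{m}{10}$
$h{\left(w,Q \right)} = 5 Q + w \left(-5 + \frac{w}{10}\right)$ ($h{\left(w,Q \right)} = \left(-5 + \frac{w}{10}\right) w + 5 Q = w \left(-5 + \frac{w}{10}\right) + 5 Q = 5 Q + w \left(-5 + \frac{w}{10}\right)$)
$\left(n + 63\right) h{\left(-12,13 \right)} = \left(74 + 63\right) \left(5 \cdot 13 + \frac{1}{10} \left(-12\right) \left(-50 - 12\right)\right) = 137 \left(65 + \frac{1}{10} \left(-12\right) \left(-62\right)\right) = 137 \left(65 + \frac{372}{5}\right) = 137 \cdot \frac{697}{5} = \frac{95489}{5}$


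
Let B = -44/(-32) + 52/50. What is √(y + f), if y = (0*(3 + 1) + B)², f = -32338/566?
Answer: I*√164349197279/56600 ≈ 7.1625*I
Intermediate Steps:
f = -16169/283 (f = -32338*1/566 = -16169/283 ≈ -57.134)
B = 483/200 (B = -44*(-1/32) + 52*(1/50) = 11/8 + 26/25 = 483/200 ≈ 2.4150)
y = 233289/40000 (y = (0*(3 + 1) + 483/200)² = (0*4 + 483/200)² = (0 + 483/200)² = (483/200)² = 233289/40000 ≈ 5.8322)
√(y + f) = √(233289/40000 - 16169/283) = √(-580739213/11320000) = I*√164349197279/56600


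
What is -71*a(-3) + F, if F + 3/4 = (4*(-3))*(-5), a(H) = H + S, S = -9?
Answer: 3645/4 ≈ 911.25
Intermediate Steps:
a(H) = -9 + H (a(H) = H - 9 = -9 + H)
F = 237/4 (F = -¾ + (4*(-3))*(-5) = -¾ - 12*(-5) = -¾ + 60 = 237/4 ≈ 59.250)
-71*a(-3) + F = -71*(-9 - 3) + 237/4 = -71*(-12) + 237/4 = 852 + 237/4 = 3645/4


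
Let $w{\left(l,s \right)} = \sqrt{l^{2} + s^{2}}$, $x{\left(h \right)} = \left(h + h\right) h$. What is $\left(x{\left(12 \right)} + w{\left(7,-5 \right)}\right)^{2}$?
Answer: $\left(288 + \sqrt{74}\right)^{2} \approx 87973.0$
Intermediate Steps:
$x{\left(h \right)} = 2 h^{2}$ ($x{\left(h \right)} = 2 h h = 2 h^{2}$)
$\left(x{\left(12 \right)} + w{\left(7,-5 \right)}\right)^{2} = \left(2 \cdot 12^{2} + \sqrt{7^{2} + \left(-5\right)^{2}}\right)^{2} = \left(2 \cdot 144 + \sqrt{49 + 25}\right)^{2} = \left(288 + \sqrt{74}\right)^{2}$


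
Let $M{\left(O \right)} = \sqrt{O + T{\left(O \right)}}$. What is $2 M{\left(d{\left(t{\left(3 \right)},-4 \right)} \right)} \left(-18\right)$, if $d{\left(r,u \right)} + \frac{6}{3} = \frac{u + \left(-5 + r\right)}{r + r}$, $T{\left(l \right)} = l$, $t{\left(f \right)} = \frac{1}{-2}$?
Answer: $- 36 \sqrt{15} \approx -139.43$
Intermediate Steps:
$t{\left(f \right)} = - \frac{1}{2}$
$d{\left(r,u \right)} = -2 + \frac{-5 + r + u}{2 r}$ ($d{\left(r,u \right)} = -2 + \frac{u + \left(-5 + r\right)}{r + r} = -2 + \frac{-5 + r + u}{2 r}$)
$M{\left(O \right)} = \sqrt{2} \sqrt{O}$ ($M{\left(O \right)} = \sqrt{O + O} = \sqrt{2 O} = \sqrt{2} \sqrt{O}$)
$2 M{\left(d{\left(t{\left(3 \right)},-4 \right)} \right)} \left(-18\right) = 2 \sqrt{2} \sqrt{\frac{-5 - 4 - - \frac{3}{2}}{2 \left(- \frac{1}{2}\right)}} \left(-18\right) = 2 \sqrt{2} \sqrt{\frac{1}{2} \left(-2\right) \left(-5 - 4 + \frac{3}{2}\right)} \left(-18\right) = 2 \sqrt{2} \sqrt{\frac{1}{2} \left(-2\right) \left(- \frac{15}{2}\right)} \left(-18\right) = 2 \sqrt{2} \sqrt{\frac{15}{2}} \left(-18\right) = 2 \sqrt{2} \frac{\sqrt{30}}{2} \left(-18\right) = 2 \sqrt{15} \left(-18\right) = - 36 \sqrt{15}$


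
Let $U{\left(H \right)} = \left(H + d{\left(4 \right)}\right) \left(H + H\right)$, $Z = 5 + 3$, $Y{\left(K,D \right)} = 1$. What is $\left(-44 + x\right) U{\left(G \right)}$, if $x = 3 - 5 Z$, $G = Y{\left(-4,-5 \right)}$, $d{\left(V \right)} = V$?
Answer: $-810$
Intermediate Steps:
$Z = 8$
$G = 1$
$x = -37$ ($x = 3 - 40 = -37$)
$U{\left(H \right)} = 2 H \left(4 + H\right)$ ($U{\left(H \right)} = \left(H + 4\right) \left(H + H\right) = \left(4 + H\right) 2 H = 2 H \left(4 + H\right)$)
$\left(-44 + x\right) U{\left(G \right)} = \left(-44 - 37\right) 2 \cdot 1 \left(4 + 1\right) = - 81 \cdot 2 \cdot 1 \cdot 5 = \left(-81\right) 10 = -810$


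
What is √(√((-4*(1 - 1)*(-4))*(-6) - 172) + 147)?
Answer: √(147 + 2*I*√43) ≈ 12.136 + 0.54031*I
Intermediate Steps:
√(√((-4*(1 - 1)*(-4))*(-6) - 172) + 147) = √(√((-4*0*(-4))*(-6) - 172) + 147) = √(√((0*(-4))*(-6) - 172) + 147) = √(√(0*(-6) - 172) + 147) = √(√(0 - 172) + 147) = √(√(-172) + 147) = √(2*I*√43 + 147) = √(147 + 2*I*√43)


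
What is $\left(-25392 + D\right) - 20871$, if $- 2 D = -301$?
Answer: $- \frac{92225}{2} \approx -46113.0$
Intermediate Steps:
$D = \frac{301}{2}$ ($D = \left(- \frac{1}{2}\right) \left(-301\right) = \frac{301}{2} \approx 150.5$)
$\left(-25392 + D\right) - 20871 = \left(-25392 + \frac{301}{2}\right) - 20871 = - \frac{50483}{2} - 20871 = - \frac{92225}{2}$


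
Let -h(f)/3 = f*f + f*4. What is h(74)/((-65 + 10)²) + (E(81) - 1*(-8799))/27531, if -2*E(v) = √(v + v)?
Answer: -21433801/3965775 - √2/6118 ≈ -5.4049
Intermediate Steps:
h(f) = -12*f - 3*f² (h(f) = -3*(f*f + f*4) = -3*(f² + 4*f) = -12*f - 3*f²)
E(v) = -√2*√v/2 (E(v) = -√(v + v)/2 = -√2*√v/2)
h(74)/((-65 + 10)²) + (E(81) - 1*(-8799))/27531 = (-3*74*(4 + 74))/((-65 + 10)²) + (-√2*√81/2 - 1*(-8799))/27531 = (-3*74*78)/((-55)²) + (-½*√2*9 + 8799)*(1/27531) = -17316/3025 + (-9*√2/2 + 8799)*(1/27531) = -17316*1/3025 + (8799 - 9*√2/2)*(1/27531) = -17316/3025 + (419/1311 - √2/6118) = -21433801/3965775 - √2/6118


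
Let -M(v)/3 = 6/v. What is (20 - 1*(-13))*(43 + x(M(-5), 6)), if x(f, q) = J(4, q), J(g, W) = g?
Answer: 1551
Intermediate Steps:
M(v) = -18/v
x(f, q) = 4
(20 - 1*(-13))*(43 + x(M(-5), 6)) = (20 - 1*(-13))*(43 + 4) = (20 + 13)*47 = 33*47 = 1551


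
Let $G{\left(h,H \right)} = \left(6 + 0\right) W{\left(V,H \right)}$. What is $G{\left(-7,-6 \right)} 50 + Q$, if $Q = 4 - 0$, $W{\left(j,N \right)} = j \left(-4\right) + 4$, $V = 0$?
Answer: $1204$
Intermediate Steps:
$W{\left(j,N \right)} = 4 - 4 j$ ($W{\left(j,N \right)} = - 4 j + 4 = 4 - 4 j$)
$G{\left(h,H \right)} = 24$ ($G{\left(h,H \right)} = \left(6 + 0\right) \left(4 - 0\right) = 6 \left(4 + 0\right) = 6 \cdot 4 = 24$)
$Q = 4$ ($Q = 4 + 0 = 4$)
$G{\left(-7,-6 \right)} 50 + Q = 24 \cdot 50 + 4 = 1200 + 4 = 1204$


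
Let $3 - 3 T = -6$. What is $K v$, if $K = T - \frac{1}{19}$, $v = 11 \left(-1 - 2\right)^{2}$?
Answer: $\frac{5544}{19} \approx 291.79$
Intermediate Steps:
$T = 3$ ($T = 1 - -2 = 1 + 2 = 3$)
$v = 99$ ($v = 11 \left(-3\right)^{2} = 11 \cdot 9 = 99$)
$K = \frac{56}{19}$ ($K = 3 - \frac{1}{19} = \frac{56}{19} \approx 2.9474$)
$K v = \frac{56}{19} \cdot 99 = \frac{5544}{19}$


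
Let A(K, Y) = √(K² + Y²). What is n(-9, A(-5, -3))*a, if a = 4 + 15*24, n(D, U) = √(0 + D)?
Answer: 1092*I ≈ 1092.0*I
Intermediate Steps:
n(D, U) = √D
a = 364 (a = 4 + 360 = 364)
n(-9, A(-5, -3))*a = √(-9)*364 = (3*I)*364 = 1092*I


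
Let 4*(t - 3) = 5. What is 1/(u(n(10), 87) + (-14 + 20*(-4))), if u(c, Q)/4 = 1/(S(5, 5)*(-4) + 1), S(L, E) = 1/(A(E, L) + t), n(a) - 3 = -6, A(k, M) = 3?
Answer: -13/1106 ≈ -0.011754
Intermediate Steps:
t = 17/4 (t = 3 + (¼)*5 = 3 + 5/4 = 17/4 ≈ 4.2500)
n(a) = -3 (n(a) = 3 - 6 = -3)
S(L, E) = 4/29 (S(L, E) = 1/(3 + 17/4) = 1/(29/4) = 4/29)
u(c, Q) = 116/13 (u(c, Q) = 4/((4/29)*(-4) + 1) = 4/(-16/29 + 1) = 4/(13/29) = 4*(29/13) = 116/13)
1/(u(n(10), 87) + (-14 + 20*(-4))) = 1/(116/13 + (-14 + 20*(-4))) = 1/(116/13 + (-14 - 80)) = 1/(116/13 - 94) = 1/(-1106/13) = -13/1106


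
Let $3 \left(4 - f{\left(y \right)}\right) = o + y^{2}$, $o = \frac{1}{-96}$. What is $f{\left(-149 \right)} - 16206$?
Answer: $- \frac{6797471}{288} \approx -23602.0$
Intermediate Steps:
$o = - \frac{1}{96} \approx -0.010417$
$f{\left(y \right)} = \frac{1153}{288} - \frac{y^{2}}{3}$ ($f{\left(y \right)} = 4 - \frac{- \frac{1}{96} + y^{2}}{3} = 4 - \left(- \frac{1}{288} + \frac{y^{2}}{3}\right) = \frac{1153}{288} - \frac{y^{2}}{3}$)
$f{\left(-149 \right)} - 16206 = \left(\frac{1153}{288} - \frac{\left(-149\right)^{2}}{3}\right) - 16206 = \left(\frac{1153}{288} - \frac{22201}{3}\right) - 16206 = - \frac{2130143}{288} - 16206 = - \frac{6797471}{288}$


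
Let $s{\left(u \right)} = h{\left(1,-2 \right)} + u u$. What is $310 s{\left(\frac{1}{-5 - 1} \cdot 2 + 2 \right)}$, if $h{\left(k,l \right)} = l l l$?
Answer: $- \frac{14570}{9} \approx -1618.9$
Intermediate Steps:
$h{\left(k,l \right)} = l^{3}$ ($h{\left(k,l \right)} = l^{2} l = l^{3}$)
$s{\left(u \right)} = -8 + u^{2}$ ($s{\left(u \right)} = \left(-2\right)^{3} + u u = -8 + u^{2}$)
$310 s{\left(\frac{1}{-5 - 1} \cdot 2 + 2 \right)} = 310 \left(-8 + \left(\frac{1}{-5 - 1} \cdot 2 + 2\right)^{2}\right) = 310 \left(-8 + \left(\frac{1}{-6} \cdot 2 + 2\right)^{2}\right) = 310 \left(-8 + \left(\left(- \frac{1}{6}\right) 2 + 2\right)^{2}\right) = 310 \left(-8 + \left(- \frac{1}{3} + 2\right)^{2}\right) = 310 \left(-8 + \left(\frac{5}{3}\right)^{2}\right) = 310 \left(-8 + \frac{25}{9}\right) = 310 \left(- \frac{47}{9}\right) = - \frac{14570}{9}$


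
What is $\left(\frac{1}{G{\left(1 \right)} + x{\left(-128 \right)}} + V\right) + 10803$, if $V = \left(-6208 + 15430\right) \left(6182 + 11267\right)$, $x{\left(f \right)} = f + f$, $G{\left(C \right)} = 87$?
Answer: $\frac{27196406288}{169} \approx 1.6093 \cdot 10^{8}$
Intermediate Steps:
$x{\left(f \right)} = 2 f$
$V = 160914678$ ($V = 9222 \cdot 17449 = 160914678$)
$\left(\frac{1}{G{\left(1 \right)} + x{\left(-128 \right)}} + V\right) + 10803 = \left(\frac{1}{87 + 2 \left(-128\right)} + 160914678\right) + 10803 = \left(\frac{1}{87 - 256} + 160914678\right) + 10803 = \left(\frac{1}{-169} + 160914678\right) + 10803 = \left(- \frac{1}{169} + 160914678\right) + 10803 = \frac{27194580581}{169} + 10803 = \frac{27196406288}{169}$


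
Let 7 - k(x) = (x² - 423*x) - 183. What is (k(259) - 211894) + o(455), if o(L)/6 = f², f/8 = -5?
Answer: -159628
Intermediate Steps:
f = -40 (f = 8*(-5) = -40)
o(L) = 9600 (o(L) = 6*(-40)² = 6*1600 = 9600)
k(x) = 190 - x² + 423*x (k(x) = 7 - ((x² - 423*x) - 183) = 7 - (-183 + x² - 423*x) = 7 + (183 - x² + 423*x) = 190 - x² + 423*x)
(k(259) - 211894) + o(455) = ((190 - 1*259² + 423*259) - 211894) + 9600 = ((190 - 1*67081 + 109557) - 211894) + 9600 = ((190 - 67081 + 109557) - 211894) + 9600 = (42666 - 211894) + 9600 = -169228 + 9600 = -159628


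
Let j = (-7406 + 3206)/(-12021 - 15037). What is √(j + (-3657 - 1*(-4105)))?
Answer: 2*√20506892917/13529 ≈ 21.170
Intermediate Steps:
j = 2100/13529 (j = -4200/(-27058) = -4200*(-1/27058) = 2100/13529 ≈ 0.15522)
√(j + (-3657 - 1*(-4105))) = √(2100/13529 + (-3657 - 1*(-4105))) = √(2100/13529 + (-3657 + 4105)) = √(2100/13529 + 448) = √(6063092/13529) = 2*√20506892917/13529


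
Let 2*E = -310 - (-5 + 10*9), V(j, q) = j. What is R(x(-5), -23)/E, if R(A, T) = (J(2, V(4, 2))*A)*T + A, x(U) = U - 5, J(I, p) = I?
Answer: -180/79 ≈ -2.2785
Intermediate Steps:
x(U) = -5 + U
R(A, T) = A + 2*A*T (R(A, T) = (2*A)*T + A = 2*A*T + A = A + 2*A*T)
E = -395/2 (E = (-310 - (-5 + 10*9))/2 = (-310 - (-5 + 90))/2 = (-310 - 1*85)/2 = (-310 - 85)/2 = (1/2)*(-395) = -395/2 ≈ -197.50)
R(x(-5), -23)/E = ((-5 - 5)*(1 + 2*(-23)))/(-395/2) = -10*(1 - 46)*(-2/395) = -10*(-45)*(-2/395) = 450*(-2/395) = -180/79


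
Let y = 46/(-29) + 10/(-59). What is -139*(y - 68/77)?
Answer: 48324184/131747 ≈ 366.80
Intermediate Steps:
y = -3004/1711 (y = 46*(-1/29) + 10*(-1/59) = -46/29 - 10/59 = -3004/1711 ≈ -1.7557)
-139*(y - 68/77) = -139*(-3004/1711 - 68/77) = -139*(-347656/131747) = 48324184/131747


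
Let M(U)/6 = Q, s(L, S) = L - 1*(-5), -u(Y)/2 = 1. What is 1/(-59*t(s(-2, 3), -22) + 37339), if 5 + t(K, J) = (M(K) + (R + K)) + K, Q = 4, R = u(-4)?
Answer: 1/35982 ≈ 2.7792e-5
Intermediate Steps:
u(Y) = -2 (u(Y) = -2*1 = -2)
R = -2
s(L, S) = 5 + L (s(L, S) = L + 5 = 5 + L)
M(U) = 24 (M(U) = 6*4 = 24)
t(K, J) = 17 + 2*K (t(K, J) = -5 + ((24 + (-2 + K)) + K) = -5 + ((22 + K) + K) = -5 + (22 + 2*K) = 17 + 2*K)
1/(-59*t(s(-2, 3), -22) + 37339) = 1/(-59*(17 + 2*(5 - 2)) + 37339) = 1/(-59*(17 + 2*3) + 37339) = 1/(-59*(17 + 6) + 37339) = 1/(-59*23 + 37339) = 1/(-1357 + 37339) = 1/35982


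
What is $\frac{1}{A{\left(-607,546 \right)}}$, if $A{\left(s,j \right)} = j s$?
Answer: $- \frac{1}{331422} \approx -3.0173 \cdot 10^{-6}$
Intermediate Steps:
$\frac{1}{A{\left(-607,546 \right)}} = \frac{1}{546 \left(-607\right)} = \frac{1}{-331422} = - \frac{1}{331422}$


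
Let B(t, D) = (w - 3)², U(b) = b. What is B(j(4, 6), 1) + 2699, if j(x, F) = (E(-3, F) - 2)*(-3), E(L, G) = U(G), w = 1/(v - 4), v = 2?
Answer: 10845/4 ≈ 2711.3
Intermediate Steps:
w = -½ (w = 1/(2 - 4) = 1/(-2) = -½ ≈ -0.50000)
E(L, G) = G
j(x, F) = 6 - 3*F (j(x, F) = (F - 2)*(-3) = (-2 + F)*(-3) = 6 - 3*F)
B(t, D) = 49/4 (B(t, D) = (-½ - 3)² = (-7/2)² = 49/4)
B(j(4, 6), 1) + 2699 = 49/4 + 2699 = 10845/4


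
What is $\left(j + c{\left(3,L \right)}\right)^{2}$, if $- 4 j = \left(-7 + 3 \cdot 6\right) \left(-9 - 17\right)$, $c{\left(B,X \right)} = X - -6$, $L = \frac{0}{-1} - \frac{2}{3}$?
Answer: $\frac{212521}{36} \approx 5903.4$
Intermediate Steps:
$L = - \frac{2}{3}$ ($L = 0 \left(-1\right) - \frac{2}{3} = 0 - \frac{2}{3} = - \frac{2}{3} \approx -0.66667$)
$c{\left(B,X \right)} = 6 + X$ ($c{\left(B,X \right)} = X + 6 = 6 + X$)
$j = \frac{143}{2}$ ($j = - \frac{\left(-7 + 3 \cdot 6\right) \left(-9 - 17\right)}{4} = - \frac{\left(-7 + 18\right) \left(-26\right)}{4} = - \frac{11 \left(-26\right)}{4} = \left(- \frac{1}{4}\right) \left(-286\right) = \frac{143}{2} \approx 71.5$)
$\left(j + c{\left(3,L \right)}\right)^{2} = \left(\frac{143}{2} + \left(6 - \frac{2}{3}\right)\right)^{2} = \left(\frac{143}{2} + \frac{16}{3}\right)^{2} = \left(\frac{461}{6}\right)^{2} = \frac{212521}{36}$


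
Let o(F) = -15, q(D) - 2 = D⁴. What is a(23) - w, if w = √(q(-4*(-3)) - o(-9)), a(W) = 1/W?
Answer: 1/23 - √20753 ≈ -144.02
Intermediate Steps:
q(D) = 2 + D⁴
w = √20753 (w = √((2 + (-4*(-3))⁴) - 1*(-15)) = √((2 + 12⁴) + 15) = √((2 + 20736) + 15) = √(20738 + 15) = √20753 ≈ 144.06)
a(23) - w = 1/23 - √20753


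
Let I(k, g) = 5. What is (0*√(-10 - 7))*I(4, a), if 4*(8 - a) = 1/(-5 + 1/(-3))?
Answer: 0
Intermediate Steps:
a = 515/64 (a = 8 - 1/(4*(-5 + 1/(-3))) = 8 - 1/(4*(-5 - ⅓)) = 8 - 1/(4*(-16/3)) = 8 - ¼*(-3/16) = 8 + 3/64 = 515/64 ≈ 8.0469)
(0*√(-10 - 7))*I(4, a) = (0*√(-10 - 7))*5 = (0*√(-17))*5 = (0*(I*√17))*5 = 0*5 = 0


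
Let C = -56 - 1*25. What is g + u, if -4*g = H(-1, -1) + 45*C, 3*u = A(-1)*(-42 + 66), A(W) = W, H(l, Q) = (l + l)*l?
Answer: 3611/4 ≈ 902.75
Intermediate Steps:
H(l, Q) = 2*l² (H(l, Q) = (2*l)*l = 2*l²)
C = -81 (C = -56 - 25 = -81)
u = -8 (u = (-(-42 + 66))/3 = (-1*24)/3 = (⅓)*(-24) = -8)
g = 3643/4 (g = -(2*(-1)² + 45*(-81))/4 = -(2*1 - 3645)/4 = -(2 - 3645)/4 = -¼*(-3643) = 3643/4 ≈ 910.75)
g + u = 3643/4 - 8 = 3611/4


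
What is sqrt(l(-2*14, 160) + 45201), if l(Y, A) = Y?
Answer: sqrt(45173) ≈ 212.54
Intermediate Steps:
sqrt(l(-2*14, 160) + 45201) = sqrt(-2*14 + 45201) = sqrt(-28 + 45201) = sqrt(45173)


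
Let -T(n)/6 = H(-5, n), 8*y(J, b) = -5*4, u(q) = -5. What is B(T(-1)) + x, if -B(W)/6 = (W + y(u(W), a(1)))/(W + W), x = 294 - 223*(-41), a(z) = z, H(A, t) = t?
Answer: 37741/4 ≈ 9435.3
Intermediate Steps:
y(J, b) = -5/2 (y(J, b) = (-5*4)/8 = (⅛)*(-20) = -5/2)
x = 9437 (x = 294 + 9143 = 9437)
T(n) = -6*n
B(W) = -3*(-5/2 + W)/W (B(W) = -6*(W - 5/2)/(W + W) = -6*(-5/2 + W)/(2*W) = -6*(-5/2 + W)*1/(2*W) = -3*(-5/2 + W)/W)
B(T(-1)) + x = (-3 + 15/(2*((-6*(-1))))) + 9437 = (-3 + (15/2)/6) + 9437 = (-3 + (15/2)*(⅙)) + 9437 = (-3 + 5/4) + 9437 = -7/4 + 9437 = 37741/4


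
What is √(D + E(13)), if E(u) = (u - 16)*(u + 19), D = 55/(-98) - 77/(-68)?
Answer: I*√5405473/238 ≈ 9.7688*I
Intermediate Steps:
D = 1903/3332 (D = 55*(-1/98) - 77*(-1/68) = -55/98 + 77/68 = 1903/3332 ≈ 0.57113)
E(u) = (-16 + u)*(19 + u)
√(D + E(13)) = √(1903/3332 + (-304 + 13² + 3*13)) = √(1903/3332 + (-304 + 169 + 39)) = √(1903/3332 - 96) = √(-317969/3332) = I*√5405473/238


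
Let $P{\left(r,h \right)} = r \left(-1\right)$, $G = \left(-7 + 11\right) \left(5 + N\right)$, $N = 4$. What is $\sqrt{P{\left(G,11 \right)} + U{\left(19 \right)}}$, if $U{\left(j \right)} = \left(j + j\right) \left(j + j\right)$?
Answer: $8 \sqrt{22} \approx 37.523$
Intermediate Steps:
$G = 36$ ($G = \left(-7 + 11\right) \left(5 + 4\right) = 4 \cdot 9 = 36$)
$P{\left(r,h \right)} = - r$
$U{\left(j \right)} = 4 j^{2}$ ($U{\left(j \right)} = 2 j 2 j = 4 j^{2}$)
$\sqrt{P{\left(G,11 \right)} + U{\left(19 \right)}} = \sqrt{\left(-1\right) 36 + 4 \cdot 19^{2}} = \sqrt{-36 + 4 \cdot 361} = \sqrt{-36 + 1444} = \sqrt{1408} = 8 \sqrt{22}$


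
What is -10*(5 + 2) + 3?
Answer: -67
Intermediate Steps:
-10*(5 + 2) + 3 = -10*7 + 3 = -70 + 3 = -67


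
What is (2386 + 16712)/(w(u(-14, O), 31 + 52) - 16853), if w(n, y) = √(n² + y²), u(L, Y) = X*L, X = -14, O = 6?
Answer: -160929297/141989152 - 9549*√45305/141989152 ≈ -1.1477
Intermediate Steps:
u(L, Y) = -14*L
(2386 + 16712)/(w(u(-14, O), 31 + 52) - 16853) = (2386 + 16712)/(√((-14*(-14))² + (31 + 52)²) - 16853) = 19098/(√(196² + 83²) - 16853) = 19098/(√(38416 + 6889) - 16853) = 19098/(√45305 - 16853) = 19098/(-16853 + √45305)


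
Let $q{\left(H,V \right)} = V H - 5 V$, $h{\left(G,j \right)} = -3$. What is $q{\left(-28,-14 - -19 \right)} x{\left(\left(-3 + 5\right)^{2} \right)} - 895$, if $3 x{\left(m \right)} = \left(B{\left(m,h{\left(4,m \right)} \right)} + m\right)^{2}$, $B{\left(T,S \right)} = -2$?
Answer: $-1115$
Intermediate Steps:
$q{\left(H,V \right)} = - 5 V + H V$ ($q{\left(H,V \right)} = H V - 5 V = - 5 V + H V$)
$x{\left(m \right)} = \frac{\left(-2 + m\right)^{2}}{3}$
$q{\left(-28,-14 - -19 \right)} x{\left(\left(-3 + 5\right)^{2} \right)} - 895 = \left(-14 - -19\right) \left(-5 - 28\right) \frac{\left(-2 + \left(-3 + 5\right)^{2}\right)^{2}}{3} - 895 = \left(-14 + 19\right) \left(-33\right) \frac{\left(-2 + 2^{2}\right)^{2}}{3} - 895 = 5 \left(-33\right) \frac{\left(-2 + 4\right)^{2}}{3} - 895 = - 165 \frac{2^{2}}{3} - 895 = - 165 \cdot \frac{1}{3} \cdot 4 - 895 = \left(-165\right) \frac{4}{3} - 895 = -220 - 895 = -1115$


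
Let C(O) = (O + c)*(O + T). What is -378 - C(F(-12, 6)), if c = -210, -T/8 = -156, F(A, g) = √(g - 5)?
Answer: 260663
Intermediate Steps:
F(A, g) = √(-5 + g)
T = 1248 (T = -8*(-156) = 1248)
C(O) = (-210 + O)*(1248 + O) (C(O) = (O - 210)*(O + 1248) = (-210 + O)*(1248 + O))
-378 - C(F(-12, 6)) = -378 - (-262080 + (√(-5 + 6))² + 1038*√(-5 + 6)) = -378 - (-262080 + (√1)² + 1038*√1) = -378 - (-262080 + 1² + 1038*1) = -378 - (-262080 + 1 + 1038) = -378 - 1*(-261041) = -378 + 261041 = 260663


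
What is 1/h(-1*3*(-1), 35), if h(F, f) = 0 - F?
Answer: -1/3 ≈ -0.33333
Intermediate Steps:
h(F, f) = -F
1/h(-1*3*(-1), 35) = 1/(-(-1*3)*(-1)) = 1/(-(-3)*(-1)) = 1/(-1*3) = 1/(-3) = -1/3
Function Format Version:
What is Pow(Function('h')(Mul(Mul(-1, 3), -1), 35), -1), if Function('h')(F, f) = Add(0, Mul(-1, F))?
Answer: Rational(-1, 3) ≈ -0.33333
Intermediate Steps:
Function('h')(F, f) = Mul(-1, F)
Pow(Function('h')(Mul(Mul(-1, 3), -1), 35), -1) = Pow(Mul(-1, Mul(Mul(-1, 3), -1)), -1) = Pow(Mul(-1, Mul(-3, -1)), -1) = Pow(Mul(-1, 3), -1) = Pow(-3, -1) = Rational(-1, 3)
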